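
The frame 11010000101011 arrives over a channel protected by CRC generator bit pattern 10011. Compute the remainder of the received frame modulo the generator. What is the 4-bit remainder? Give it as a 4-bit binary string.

Modulo-2 division of 11010000101011 by 10011:
  pos 0: 11010 XOR 10011 = 01001
  pos 1: 10010 XOR 10011 = 00001
  pos 5: 10010 XOR 10011 = 00001
  pos 9: 11011 XOR 10011 = 01000
Remainder = 1000 (nonzero — an error is detected).

1000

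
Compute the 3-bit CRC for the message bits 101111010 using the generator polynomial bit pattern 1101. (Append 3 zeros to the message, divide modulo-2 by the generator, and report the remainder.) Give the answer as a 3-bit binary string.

001

Append 3 zeros: 101111010000. Divide by 1101 (XOR where the leading bit is 1):
  pos 0: 1011 XOR 1101 = 0110
  pos 1: 1101 XOR 1101 = 0000
  pos 5: 1010 XOR 1101 = 0111
  pos 6: 1110 XOR 1101 = 0011
  pos 8: 1100 XOR 1101 = 0001
Remainder (last 3 bits) = 001. This is the CRC / FCS.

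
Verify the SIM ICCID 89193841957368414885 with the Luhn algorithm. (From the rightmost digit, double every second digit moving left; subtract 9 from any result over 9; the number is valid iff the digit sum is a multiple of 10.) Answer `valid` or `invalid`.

From the right, keep odd positions and double even positions (subtract 9 from any doubled value over 9):
  doubled (positions 2,4,...): 7 8 8 3 5 9 8 6 2 7 → sum 63
  kept (positions 1,3,...): 5 8 1 8 3 5 1 8 9 9 → sum 57
Total = 120.
120 mod 10 = 0, so the number is valid.

valid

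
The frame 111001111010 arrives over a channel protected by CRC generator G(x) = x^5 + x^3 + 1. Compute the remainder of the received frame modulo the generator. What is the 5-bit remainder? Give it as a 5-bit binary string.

Modulo-2 division of 111001111010 by 101001:
  pos 0: 111001 XOR 101001 = 010000
  pos 1: 100001 XOR 101001 = 001000
  pos 3: 100011 XOR 101001 = 001010
  pos 5: 101001 XOR 101001 = 000000
Remainder = 00000 (zero — the frame passes the CRC check).

00000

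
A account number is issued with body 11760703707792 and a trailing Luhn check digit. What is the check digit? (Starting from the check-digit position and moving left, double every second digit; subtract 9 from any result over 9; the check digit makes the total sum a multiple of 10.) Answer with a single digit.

4

Partial digits right→left: 2 9 7 7 0 7 3 0 7 0 6 7 1 1
Double every second digit counting from the check-digit position (so the 1st, 3rd, 5th, ... of the partial from the right).
  doubled (with −9 where >9): 4 5 0 6 5 3 2 → sum 25
  kept as-is: 9 7 7 0 0 7 1 → sum 31
Total = 25 + 31 = 56.
Check digit = (10 − (56 mod 10)) mod 10 = 4.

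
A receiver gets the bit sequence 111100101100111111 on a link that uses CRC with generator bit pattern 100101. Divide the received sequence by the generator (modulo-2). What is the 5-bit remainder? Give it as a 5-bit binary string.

00000

Modulo-2 division of 111100101100111111 by 100101:
  pos 0: 111100 XOR 100101 = 011001
  pos 1: 110011 XOR 100101 = 010110
  pos 2: 101100 XOR 100101 = 001001
  pos 4: 100111 XOR 100101 = 000010
  pos 8: 100011 XOR 100101 = 000110
  pos 11: 110111 XOR 100101 = 010010
  pos 12: 100101 XOR 100101 = 000000
Remainder = 00000 (zero — the frame passes the CRC check).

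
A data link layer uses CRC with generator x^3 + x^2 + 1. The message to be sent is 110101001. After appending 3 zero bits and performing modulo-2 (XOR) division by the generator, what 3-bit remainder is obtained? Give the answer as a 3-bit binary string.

Append 3 zeros: 110101001000. Divide by 1101 (XOR where the leading bit is 1):
  pos 0: 1101 XOR 1101 = 0000
  pos 5: 1001 XOR 1101 = 0100
  pos 6: 1000 XOR 1101 = 0101
  pos 7: 1010 XOR 1101 = 0111
  pos 8: 1110 XOR 1101 = 0011
Remainder (last 3 bits) = 011. This is the CRC / FCS.

011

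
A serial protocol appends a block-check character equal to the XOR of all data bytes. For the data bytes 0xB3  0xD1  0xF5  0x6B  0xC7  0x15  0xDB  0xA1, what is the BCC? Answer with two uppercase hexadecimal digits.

XOR the bytes together:
  start with 0xB3
  0xB3 ⊕ 0xD1 = 0x62
  0x62 ⊕ 0xF5 = 0x97
  0x97 ⊕ 0x6B = 0xFC
  0xFC ⊕ 0xC7 = 0x3B
  0x3B ⊕ 0x15 = 0x2E
  0x2E ⊕ 0xDB = 0xF5
  0xF5 ⊕ 0xA1 = 0x54

54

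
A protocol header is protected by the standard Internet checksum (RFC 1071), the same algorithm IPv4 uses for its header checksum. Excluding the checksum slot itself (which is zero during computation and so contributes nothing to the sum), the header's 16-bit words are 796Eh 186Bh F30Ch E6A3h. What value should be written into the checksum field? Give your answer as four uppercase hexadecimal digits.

One's-complement addition (fold any carry out of bit 15 back into bit 0):
  0x796E + 0x186B = 0x091D9
  0x91D9 + 0xF30C = 0x184E5 → wrap carry → 0x84E6
  0x84E6 + 0xE6A3 = 0x16B89 → wrap carry → 0x6B8A
One's-complement sum = 0x6B8A.
Checksum = ~0x6B8A & 0xFFFF = 0x9475.

9475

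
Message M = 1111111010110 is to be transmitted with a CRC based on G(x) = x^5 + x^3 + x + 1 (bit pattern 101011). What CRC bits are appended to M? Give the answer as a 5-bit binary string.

Append 5 zeros: 111111101011000000. Divide by 101011 (XOR where the leading bit is 1):
  pos 0: 111111 XOR 101011 = 010100
  pos 1: 101001 XOR 101011 = 000010
  pos 5: 100101 XOR 101011 = 001110
  pos 7: 111010 XOR 101011 = 010001
  pos 8: 100010 XOR 101011 = 001001
  pos 10: 100100 XOR 101011 = 001111
  pos 12: 111100 XOR 101011 = 010111
Remainder (last 5 bits) = 10111. This is the CRC / FCS.

10111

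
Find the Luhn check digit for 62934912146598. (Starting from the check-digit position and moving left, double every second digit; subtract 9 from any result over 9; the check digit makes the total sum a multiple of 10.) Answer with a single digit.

Partial digits right→left: 8 9 5 6 4 1 2 1 9 4 3 9 2 6
Double every second digit counting from the check-digit position (so the 1st, 3rd, 5th, ... of the partial from the right).
  doubled (with −9 where >9): 7 1 8 4 9 6 4 → sum 39
  kept as-is: 9 6 1 1 4 9 6 → sum 36
Total = 39 + 36 = 75.
Check digit = (10 − (75 mod 10)) mod 10 = 5.

5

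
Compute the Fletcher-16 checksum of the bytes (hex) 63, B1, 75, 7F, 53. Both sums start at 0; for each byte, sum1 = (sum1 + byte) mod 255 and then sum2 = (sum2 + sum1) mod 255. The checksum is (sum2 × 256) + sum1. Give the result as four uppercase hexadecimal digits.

Running sums (mod 255):
  after byte 0 (63): sum1=99, sum2=99
  after byte 1 (B1): sum1=21, sum2=120
  after byte 2 (75): sum1=138, sum2=3
  after byte 3 (7F): sum1=10, sum2=13
  after byte 4 (53): sum1=93, sum2=106
Checksum = sum2·256 + sum1 = 106·256 + 93 = 27229 = 0x6A5D.

6A5D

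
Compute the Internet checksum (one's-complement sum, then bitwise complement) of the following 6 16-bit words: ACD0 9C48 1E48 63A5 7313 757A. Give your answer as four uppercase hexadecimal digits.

One's-complement addition (fold any carry out of bit 15 back into bit 0):
  0xACD0 + 0x9C48 = 0x14918 → wrap carry → 0x4919
  0x4919 + 0x1E48 = 0x06761
  0x6761 + 0x63A5 = 0x0CB06
  0xCB06 + 0x7313 = 0x13E19 → wrap carry → 0x3E1A
  0x3E1A + 0x757A = 0x0B394
One's-complement sum = 0xB394.
Checksum = ~0xB394 & 0xFFFF = 0x4C6B.

4C6B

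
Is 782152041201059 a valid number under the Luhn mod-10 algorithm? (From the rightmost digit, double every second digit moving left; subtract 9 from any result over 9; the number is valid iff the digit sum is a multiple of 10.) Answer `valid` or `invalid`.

From the right, keep odd positions and double even positions (subtract 9 from any doubled value over 9):
  doubled (positions 2,4,...): 1 2 4 8 4 2 7 → sum 28
  kept (positions 1,3,...): 9 0 0 1 0 5 2 7 → sum 24
Total = 52.
52 mod 10 = 2, so the number is invalid.

invalid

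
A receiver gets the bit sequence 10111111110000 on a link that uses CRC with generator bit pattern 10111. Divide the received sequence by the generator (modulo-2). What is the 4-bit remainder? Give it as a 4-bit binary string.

0001

Modulo-2 division of 10111111110000 by 10111:
  pos 0: 10111 XOR 10111 = 00000
  pos 5: 11111 XOR 10111 = 01000
  pos 6: 10000 XOR 10111 = 00111
  pos 8: 11100 XOR 10111 = 01011
  pos 9: 10110 XOR 10111 = 00001
Remainder = 0001 (nonzero — an error is detected).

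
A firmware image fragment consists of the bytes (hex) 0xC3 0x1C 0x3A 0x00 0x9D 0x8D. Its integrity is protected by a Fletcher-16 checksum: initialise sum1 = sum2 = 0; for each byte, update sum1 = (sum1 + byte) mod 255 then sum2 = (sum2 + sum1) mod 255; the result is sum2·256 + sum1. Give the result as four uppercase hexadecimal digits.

Running sums (mod 255):
  after byte 0 (0xC3): sum1=195, sum2=195
  after byte 1 (0x1C): sum1=223, sum2=163
  after byte 2 (0x3A): sum1=26, sum2=189
  after byte 3 (0x00): sum1=26, sum2=215
  after byte 4 (0x9D): sum1=183, sum2=143
  after byte 5 (0x8D): sum1=69, sum2=212
Checksum = sum2·256 + sum1 = 212·256 + 69 = 54341 = 0xD445.

D445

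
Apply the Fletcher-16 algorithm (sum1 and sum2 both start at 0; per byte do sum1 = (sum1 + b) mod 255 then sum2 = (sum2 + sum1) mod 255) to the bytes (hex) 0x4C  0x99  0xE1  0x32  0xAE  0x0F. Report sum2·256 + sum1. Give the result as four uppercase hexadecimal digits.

54B7

Running sums (mod 255):
  after byte 0 (0x4C): sum1=76, sum2=76
  after byte 1 (0x99): sum1=229, sum2=50
  after byte 2 (0xE1): sum1=199, sum2=249
  after byte 3 (0x32): sum1=249, sum2=243
  after byte 4 (0xAE): sum1=168, sum2=156
  after byte 5 (0x0F): sum1=183, sum2=84
Checksum = sum2·256 + sum1 = 84·256 + 183 = 21687 = 0x54B7.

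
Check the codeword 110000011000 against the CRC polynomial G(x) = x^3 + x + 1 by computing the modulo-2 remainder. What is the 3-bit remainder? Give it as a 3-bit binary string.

000

Modulo-2 division of 110000011000 by 1011:
  pos 0: 1100 XOR 1011 = 0111
  pos 1: 1110 XOR 1011 = 0101
  pos 2: 1010 XOR 1011 = 0001
  pos 5: 1011 XOR 1011 = 0000
Remainder = 000 (zero — the frame passes the CRC check).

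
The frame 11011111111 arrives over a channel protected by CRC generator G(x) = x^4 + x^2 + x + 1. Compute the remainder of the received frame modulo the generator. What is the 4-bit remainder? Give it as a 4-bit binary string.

Modulo-2 division of 11011111111 by 10111:
  pos 0: 11011 XOR 10111 = 01100
  pos 1: 11001 XOR 10111 = 01110
  pos 2: 11101 XOR 10111 = 01010
  pos 3: 10101 XOR 10111 = 00010
  pos 6: 10111 XOR 10111 = 00000
Remainder = 0000 (zero — the frame passes the CRC check).

0000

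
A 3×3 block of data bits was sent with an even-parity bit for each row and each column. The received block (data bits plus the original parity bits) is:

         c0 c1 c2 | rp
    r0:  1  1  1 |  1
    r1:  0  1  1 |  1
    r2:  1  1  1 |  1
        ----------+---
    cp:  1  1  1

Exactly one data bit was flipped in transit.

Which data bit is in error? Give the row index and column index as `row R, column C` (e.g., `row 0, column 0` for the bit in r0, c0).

row 1, column 0

Recompute each row's even parity and compare to rp:
  r0: data parity 1, sent rp 1 → ok
  r1: data parity 0, sent rp 1 → mismatch
  r2: data parity 1, sent rp 1 → ok
Recompute each column's even parity and compare to cp:
  c0: data parity 0, sent cp 1 → mismatch
  c1: data parity 1, sent cp 1 → ok
  c2: data parity 1, sent cp 1 → ok
Exactly one row (r1) and one column (c0) fail → the flipped bit is at their intersection.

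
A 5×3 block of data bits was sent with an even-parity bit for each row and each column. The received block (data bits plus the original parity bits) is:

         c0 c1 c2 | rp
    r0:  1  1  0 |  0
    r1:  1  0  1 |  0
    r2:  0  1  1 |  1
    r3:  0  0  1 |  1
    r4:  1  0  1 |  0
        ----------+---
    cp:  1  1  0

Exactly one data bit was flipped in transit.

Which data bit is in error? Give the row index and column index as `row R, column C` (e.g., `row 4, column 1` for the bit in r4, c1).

Recompute each row's even parity and compare to rp:
  r0: data parity 0, sent rp 0 → ok
  r1: data parity 0, sent rp 0 → ok
  r2: data parity 0, sent rp 1 → mismatch
  r3: data parity 1, sent rp 1 → ok
  r4: data parity 0, sent rp 0 → ok
Recompute each column's even parity and compare to cp:
  c0: data parity 1, sent cp 1 → ok
  c1: data parity 0, sent cp 1 → mismatch
  c2: data parity 0, sent cp 0 → ok
Exactly one row (r2) and one column (c1) fail → the flipped bit is at their intersection.

row 2, column 1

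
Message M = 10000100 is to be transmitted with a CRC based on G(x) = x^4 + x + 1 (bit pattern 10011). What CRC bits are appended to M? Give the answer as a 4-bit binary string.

0010

Append 4 zeros: 100001000000. Divide by 10011 (XOR where the leading bit is 1):
  pos 0: 10000 XOR 10011 = 00011
  pos 3: 11100 XOR 10011 = 01111
  pos 4: 11110 XOR 10011 = 01101
  pos 5: 11010 XOR 10011 = 01001
  pos 6: 10010 XOR 10011 = 00001
Remainder (last 4 bits) = 0010. This is the CRC / FCS.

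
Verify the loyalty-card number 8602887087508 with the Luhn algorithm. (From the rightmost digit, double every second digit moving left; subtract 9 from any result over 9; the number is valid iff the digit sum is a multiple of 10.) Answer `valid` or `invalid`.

From the right, keep odd positions and double even positions (subtract 9 from any doubled value over 9):
  doubled (positions 2,4,...): 0 5 0 7 4 3 → sum 19
  kept (positions 1,3,...): 8 5 8 7 8 0 8 → sum 44
Total = 63.
63 mod 10 = 3, so the number is invalid.

invalid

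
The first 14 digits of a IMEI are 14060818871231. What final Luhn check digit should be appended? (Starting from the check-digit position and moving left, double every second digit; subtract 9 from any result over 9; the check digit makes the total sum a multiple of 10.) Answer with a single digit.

Partial digits right→left: 1 3 2 1 7 8 8 1 8 0 6 0 4 1
Double every second digit counting from the check-digit position (so the 1st, 3rd, 5th, ... of the partial from the right).
  doubled (with −9 where >9): 2 4 5 7 7 3 8 → sum 36
  kept as-is: 3 1 8 1 0 0 1 → sum 14
Total = 36 + 14 = 50.
Check digit = (10 − (50 mod 10)) mod 10 = 0.

0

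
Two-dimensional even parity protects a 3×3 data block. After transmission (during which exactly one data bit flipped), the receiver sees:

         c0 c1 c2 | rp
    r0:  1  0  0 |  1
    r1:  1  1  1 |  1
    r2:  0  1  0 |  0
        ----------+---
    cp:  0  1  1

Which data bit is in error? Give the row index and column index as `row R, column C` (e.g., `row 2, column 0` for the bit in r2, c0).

row 2, column 1

Recompute each row's even parity and compare to rp:
  r0: data parity 1, sent rp 1 → ok
  r1: data parity 1, sent rp 1 → ok
  r2: data parity 1, sent rp 0 → mismatch
Recompute each column's even parity and compare to cp:
  c0: data parity 0, sent cp 0 → ok
  c1: data parity 0, sent cp 1 → mismatch
  c2: data parity 1, sent cp 1 → ok
Exactly one row (r2) and one column (c1) fail → the flipped bit is at their intersection.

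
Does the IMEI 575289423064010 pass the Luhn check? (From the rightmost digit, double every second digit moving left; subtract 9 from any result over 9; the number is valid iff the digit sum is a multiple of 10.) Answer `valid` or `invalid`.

invalid

From the right, keep odd positions and double even positions (subtract 9 from any doubled value over 9):
  doubled (positions 2,4,...): 2 8 0 4 9 4 5 → sum 32
  kept (positions 1,3,...): 0 0 6 3 4 8 5 5 → sum 31
Total = 63.
63 mod 10 = 3, so the number is invalid.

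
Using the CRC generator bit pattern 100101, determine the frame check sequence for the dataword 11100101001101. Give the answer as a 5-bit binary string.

01100

Append 5 zeros: 1110010100110100000. Divide by 100101 (XOR where the leading bit is 1):
  pos 0: 111001 XOR 100101 = 011100
  pos 1: 111000 XOR 100101 = 011101
  pos 2: 111011 XOR 100101 = 011110
  pos 3: 111100 XOR 100101 = 011001
  pos 4: 110010 XOR 100101 = 010111
  pos 5: 101111 XOR 100101 = 001010
  pos 7: 101010 XOR 100101 = 001111
  pos 9: 111110 XOR 100101 = 011011
  pos 10: 110110 XOR 100101 = 010011
  pos 11: 100110 XOR 100101 = 000011
Remainder (last 5 bits) = 01100. This is the CRC / FCS.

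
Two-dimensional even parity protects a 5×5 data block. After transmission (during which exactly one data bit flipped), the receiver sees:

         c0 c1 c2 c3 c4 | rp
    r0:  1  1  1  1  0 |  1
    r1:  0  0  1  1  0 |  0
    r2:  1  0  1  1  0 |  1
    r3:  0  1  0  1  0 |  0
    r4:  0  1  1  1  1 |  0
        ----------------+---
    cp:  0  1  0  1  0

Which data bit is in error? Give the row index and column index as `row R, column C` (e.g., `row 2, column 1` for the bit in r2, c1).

Recompute each row's even parity and compare to rp:
  r0: data parity 0, sent rp 1 → mismatch
  r1: data parity 0, sent rp 0 → ok
  r2: data parity 1, sent rp 1 → ok
  r3: data parity 0, sent rp 0 → ok
  r4: data parity 0, sent rp 0 → ok
Recompute each column's even parity and compare to cp:
  c0: data parity 0, sent cp 0 → ok
  c1: data parity 1, sent cp 1 → ok
  c2: data parity 0, sent cp 0 → ok
  c3: data parity 1, sent cp 1 → ok
  c4: data parity 1, sent cp 0 → mismatch
Exactly one row (r0) and one column (c4) fail → the flipped bit is at their intersection.

row 0, column 4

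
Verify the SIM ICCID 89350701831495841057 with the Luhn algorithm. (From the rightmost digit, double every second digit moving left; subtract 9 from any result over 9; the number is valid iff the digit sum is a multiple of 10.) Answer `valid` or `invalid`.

From the right, keep odd positions and double even positions (subtract 9 from any doubled value over 9):
  doubled (positions 2,4,...): 1 2 7 9 2 7 0 0 6 7 → sum 41
  kept (positions 1,3,...): 7 0 4 5 4 3 1 7 5 9 → sum 45
Total = 86.
86 mod 10 = 6, so the number is invalid.

invalid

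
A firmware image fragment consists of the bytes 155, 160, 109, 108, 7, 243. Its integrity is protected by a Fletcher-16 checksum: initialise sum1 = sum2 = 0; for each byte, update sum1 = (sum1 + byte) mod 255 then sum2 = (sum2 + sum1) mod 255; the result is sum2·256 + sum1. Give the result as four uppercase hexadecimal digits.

Running sums (mod 255):
  after byte 0 (155): sum1=155, sum2=155
  after byte 1 (160): sum1=60, sum2=215
  after byte 2 (109): sum1=169, sum2=129
  after byte 3 (108): sum1=22, sum2=151
  after byte 4 (7): sum1=29, sum2=180
  after byte 5 (243): sum1=17, sum2=197
Checksum = sum2·256 + sum1 = 197·256 + 17 = 50449 = 0xC511.

C511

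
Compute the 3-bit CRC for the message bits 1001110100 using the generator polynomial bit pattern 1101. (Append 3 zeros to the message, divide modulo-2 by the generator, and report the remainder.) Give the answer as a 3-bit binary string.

Append 3 zeros: 1001110100000. Divide by 1101 (XOR where the leading bit is 1):
  pos 0: 1001 XOR 1101 = 0100
  pos 1: 1001 XOR 1101 = 0100
  pos 2: 1001 XOR 1101 = 0100
  pos 3: 1000 XOR 1101 = 0101
  pos 4: 1011 XOR 1101 = 0110
  pos 5: 1100 XOR 1101 = 0001
  pos 8: 1000 XOR 1101 = 0101
  pos 9: 1010 XOR 1101 = 0111
Remainder (last 3 bits) = 111. This is the CRC / FCS.

111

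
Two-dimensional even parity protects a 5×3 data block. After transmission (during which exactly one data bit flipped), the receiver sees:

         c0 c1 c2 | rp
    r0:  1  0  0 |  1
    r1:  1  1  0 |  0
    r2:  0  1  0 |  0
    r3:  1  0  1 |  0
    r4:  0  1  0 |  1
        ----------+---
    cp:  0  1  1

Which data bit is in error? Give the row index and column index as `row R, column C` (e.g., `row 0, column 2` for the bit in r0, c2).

row 2, column 0

Recompute each row's even parity and compare to rp:
  r0: data parity 1, sent rp 1 → ok
  r1: data parity 0, sent rp 0 → ok
  r2: data parity 1, sent rp 0 → mismatch
  r3: data parity 0, sent rp 0 → ok
  r4: data parity 1, sent rp 1 → ok
Recompute each column's even parity and compare to cp:
  c0: data parity 1, sent cp 0 → mismatch
  c1: data parity 1, sent cp 1 → ok
  c2: data parity 1, sent cp 1 → ok
Exactly one row (r2) and one column (c0) fail → the flipped bit is at their intersection.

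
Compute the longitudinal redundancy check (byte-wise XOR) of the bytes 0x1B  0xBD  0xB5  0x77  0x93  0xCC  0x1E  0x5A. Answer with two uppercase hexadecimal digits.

XOR the bytes together:
  start with 0x1B
  0x1B ⊕ 0xBD = 0xA6
  0xA6 ⊕ 0xB5 = 0x13
  0x13 ⊕ 0x77 = 0x64
  0x64 ⊕ 0x93 = 0xF7
  0xF7 ⊕ 0xCC = 0x3B
  0x3B ⊕ 0x1E = 0x25
  0x25 ⊕ 0x5A = 0x7F

7F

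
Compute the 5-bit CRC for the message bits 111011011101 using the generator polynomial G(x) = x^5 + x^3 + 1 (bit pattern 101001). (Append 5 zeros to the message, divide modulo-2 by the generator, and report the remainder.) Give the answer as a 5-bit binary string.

Append 5 zeros: 11101101110100000. Divide by 101001 (XOR where the leading bit is 1):
  pos 0: 111011 XOR 101001 = 010010
  pos 1: 100100 XOR 101001 = 001101
  pos 3: 110111 XOR 101001 = 011110
  pos 4: 111101 XOR 101001 = 010100
  pos 5: 101000 XOR 101001 = 000001
  pos 10: 110000 XOR 101001 = 011001
  pos 11: 110010 XOR 101001 = 011011
Remainder (last 5 bits) = 11011. This is the CRC / FCS.

11011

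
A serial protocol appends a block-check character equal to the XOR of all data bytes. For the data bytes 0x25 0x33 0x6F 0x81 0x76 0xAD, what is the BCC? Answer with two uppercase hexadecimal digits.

XOR the bytes together:
  start with 0x25
  0x25 ⊕ 0x33 = 0x16
  0x16 ⊕ 0x6F = 0x79
  0x79 ⊕ 0x81 = 0xF8
  0xF8 ⊕ 0x76 = 0x8E
  0x8E ⊕ 0xAD = 0x23

23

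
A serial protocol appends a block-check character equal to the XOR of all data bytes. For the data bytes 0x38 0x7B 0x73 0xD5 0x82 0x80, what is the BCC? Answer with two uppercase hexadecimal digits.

XOR the bytes together:
  start with 0x38
  0x38 ⊕ 0x7B = 0x43
  0x43 ⊕ 0x73 = 0x30
  0x30 ⊕ 0xD5 = 0xE5
  0xE5 ⊕ 0x82 = 0x67
  0x67 ⊕ 0x80 = 0xE7

E7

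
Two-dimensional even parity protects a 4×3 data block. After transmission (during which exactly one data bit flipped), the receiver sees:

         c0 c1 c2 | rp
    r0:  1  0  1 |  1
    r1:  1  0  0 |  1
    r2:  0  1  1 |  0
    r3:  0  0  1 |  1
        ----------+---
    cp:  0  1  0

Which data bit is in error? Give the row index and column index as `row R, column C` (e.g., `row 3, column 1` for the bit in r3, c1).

Recompute each row's even parity and compare to rp:
  r0: data parity 0, sent rp 1 → mismatch
  r1: data parity 1, sent rp 1 → ok
  r2: data parity 0, sent rp 0 → ok
  r3: data parity 1, sent rp 1 → ok
Recompute each column's even parity and compare to cp:
  c0: data parity 0, sent cp 0 → ok
  c1: data parity 1, sent cp 1 → ok
  c2: data parity 1, sent cp 0 → mismatch
Exactly one row (r0) and one column (c2) fail → the flipped bit is at their intersection.

row 0, column 2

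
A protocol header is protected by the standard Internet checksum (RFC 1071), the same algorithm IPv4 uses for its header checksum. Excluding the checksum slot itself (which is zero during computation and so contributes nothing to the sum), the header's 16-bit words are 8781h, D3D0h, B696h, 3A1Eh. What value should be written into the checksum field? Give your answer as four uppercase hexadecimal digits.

One's-complement addition (fold any carry out of bit 15 back into bit 0):
  0x8781 + 0xD3D0 = 0x15B51 → wrap carry → 0x5B52
  0x5B52 + 0xB696 = 0x111E8 → wrap carry → 0x11E9
  0x11E9 + 0x3A1E = 0x04C07
One's-complement sum = 0x4C07.
Checksum = ~0x4C07 & 0xFFFF = 0xB3F8.

B3F8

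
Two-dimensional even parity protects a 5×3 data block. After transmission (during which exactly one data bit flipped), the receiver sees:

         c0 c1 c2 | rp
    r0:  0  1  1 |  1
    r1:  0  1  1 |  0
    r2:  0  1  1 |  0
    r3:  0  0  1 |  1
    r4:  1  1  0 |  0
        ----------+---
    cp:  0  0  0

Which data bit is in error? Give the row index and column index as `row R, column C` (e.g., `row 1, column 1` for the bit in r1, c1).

row 0, column 0

Recompute each row's even parity and compare to rp:
  r0: data parity 0, sent rp 1 → mismatch
  r1: data parity 0, sent rp 0 → ok
  r2: data parity 0, sent rp 0 → ok
  r3: data parity 1, sent rp 1 → ok
  r4: data parity 0, sent rp 0 → ok
Recompute each column's even parity and compare to cp:
  c0: data parity 1, sent cp 0 → mismatch
  c1: data parity 0, sent cp 0 → ok
  c2: data parity 0, sent cp 0 → ok
Exactly one row (r0) and one column (c0) fail → the flipped bit is at their intersection.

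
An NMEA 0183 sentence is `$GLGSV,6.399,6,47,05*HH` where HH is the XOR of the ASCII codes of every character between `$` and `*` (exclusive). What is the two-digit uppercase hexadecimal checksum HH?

XOR the ASCII codes of the payload characters:
  'G' = 0x47 → acc = 0x47
  'L' = 0x4C → acc = 0x0B
  'G' = 0x47 → acc = 0x4C
  'S' = 0x53 → acc = 0x1F
  'V' = 0x56 → acc = 0x49
  ',' = 0x2C → acc = 0x65
  '6' = 0x36 → acc = 0x53
  '.' = 0x2E → acc = 0x7D
  '3' = 0x33 → acc = 0x4E
  '9' = 0x39 → acc = 0x77
  '9' = 0x39 → acc = 0x4E
  ',' = 0x2C → acc = 0x62
  '6' = 0x36 → acc = 0x54
  ',' = 0x2C → acc = 0x78
  '4' = 0x34 → acc = 0x4C
  '7' = 0x37 → acc = 0x7B
  ',' = 0x2C → acc = 0x57
  '0' = 0x30 → acc = 0x67
  '5' = 0x35 → acc = 0x52
Checksum = 0x52.

52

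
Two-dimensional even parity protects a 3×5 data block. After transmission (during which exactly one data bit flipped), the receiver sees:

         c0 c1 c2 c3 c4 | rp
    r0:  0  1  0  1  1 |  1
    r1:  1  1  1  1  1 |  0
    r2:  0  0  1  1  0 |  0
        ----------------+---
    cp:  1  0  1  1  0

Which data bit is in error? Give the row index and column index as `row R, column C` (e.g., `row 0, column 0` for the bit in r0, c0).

row 1, column 2

Recompute each row's even parity and compare to rp:
  r0: data parity 1, sent rp 1 → ok
  r1: data parity 1, sent rp 0 → mismatch
  r2: data parity 0, sent rp 0 → ok
Recompute each column's even parity and compare to cp:
  c0: data parity 1, sent cp 1 → ok
  c1: data parity 0, sent cp 0 → ok
  c2: data parity 0, sent cp 1 → mismatch
  c3: data parity 1, sent cp 1 → ok
  c4: data parity 0, sent cp 0 → ok
Exactly one row (r1) and one column (c2) fail → the flipped bit is at their intersection.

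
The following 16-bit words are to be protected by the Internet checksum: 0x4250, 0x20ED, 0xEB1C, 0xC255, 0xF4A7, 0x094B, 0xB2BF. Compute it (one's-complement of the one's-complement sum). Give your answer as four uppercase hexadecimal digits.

3E9D

One's-complement addition (fold any carry out of bit 15 back into bit 0):
  0x4250 + 0x20ED = 0x0633D
  0x633D + 0xEB1C = 0x14E59 → wrap carry → 0x4E5A
  0x4E5A + 0xC255 = 0x110AF → wrap carry → 0x10B0
  0x10B0 + 0xF4A7 = 0x10557 → wrap carry → 0x0558
  0x0558 + 0x094B = 0x00EA3
  0x0EA3 + 0xB2BF = 0x0C162
One's-complement sum = 0xC162.
Checksum = ~0xC162 & 0xFFFF = 0x3E9D.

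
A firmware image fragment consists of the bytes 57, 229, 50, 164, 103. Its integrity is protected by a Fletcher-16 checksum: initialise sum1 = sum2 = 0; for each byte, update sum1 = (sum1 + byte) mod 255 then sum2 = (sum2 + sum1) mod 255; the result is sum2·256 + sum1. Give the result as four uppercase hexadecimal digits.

FC5D

Running sums (mod 255):
  after byte 0 (57): sum1=57, sum2=57
  after byte 1 (229): sum1=31, sum2=88
  after byte 2 (50): sum1=81, sum2=169
  after byte 3 (164): sum1=245, sum2=159
  after byte 4 (103): sum1=93, sum2=252
Checksum = sum2·256 + sum1 = 252·256 + 93 = 64605 = 0xFC5D.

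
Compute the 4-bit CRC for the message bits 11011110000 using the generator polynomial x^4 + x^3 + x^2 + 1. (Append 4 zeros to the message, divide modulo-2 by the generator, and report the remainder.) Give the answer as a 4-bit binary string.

1100

Append 4 zeros: 110111100000000. Divide by 11101 (XOR where the leading bit is 1):
  pos 0: 11011 XOR 11101 = 00110
  pos 2: 11011 XOR 11101 = 00110
  pos 4: 11000 XOR 11101 = 00101
  pos 6: 10100 XOR 11101 = 01001
  pos 7: 10010 XOR 11101 = 01111
  pos 8: 11110 XOR 11101 = 00011
Remainder (last 4 bits) = 1100. This is the CRC / FCS.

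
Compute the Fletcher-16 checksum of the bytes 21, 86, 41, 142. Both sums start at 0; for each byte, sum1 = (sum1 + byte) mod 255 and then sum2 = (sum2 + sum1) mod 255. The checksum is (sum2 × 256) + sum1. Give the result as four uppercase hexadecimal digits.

Running sums (mod 255):
  after byte 0 (21): sum1=21, sum2=21
  after byte 1 (86): sum1=107, sum2=128
  after byte 2 (41): sum1=148, sum2=21
  after byte 3 (142): sum1=35, sum2=56
Checksum = sum2·256 + sum1 = 56·256 + 35 = 14371 = 0x3823.

3823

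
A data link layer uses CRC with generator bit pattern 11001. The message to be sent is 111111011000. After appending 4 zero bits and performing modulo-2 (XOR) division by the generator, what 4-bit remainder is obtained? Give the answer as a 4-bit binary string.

0110

Append 4 zeros: 1111110110000000. Divide by 11001 (XOR where the leading bit is 1):
  pos 0: 11111 XOR 11001 = 00110
  pos 2: 11010 XOR 11001 = 00011
  pos 5: 11110 XOR 11001 = 00111
  pos 7: 11100 XOR 11001 = 00101
  pos 9: 10100 XOR 11001 = 01101
  pos 10: 11010 XOR 11001 = 00011
Remainder (last 4 bits) = 0110. This is the CRC / FCS.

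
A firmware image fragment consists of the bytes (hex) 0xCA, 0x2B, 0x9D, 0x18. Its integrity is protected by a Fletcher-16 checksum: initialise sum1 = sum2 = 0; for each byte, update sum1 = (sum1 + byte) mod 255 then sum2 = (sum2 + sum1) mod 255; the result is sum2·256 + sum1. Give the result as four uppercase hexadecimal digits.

Running sums (mod 255):
  after byte 0 (0xCA): sum1=202, sum2=202
  after byte 1 (0x2B): sum1=245, sum2=192
  after byte 2 (0x9D): sum1=147, sum2=84
  after byte 3 (0x18): sum1=171, sum2=0
Checksum = sum2·256 + sum1 = 0·256 + 171 = 171 = 0x00AB.

00AB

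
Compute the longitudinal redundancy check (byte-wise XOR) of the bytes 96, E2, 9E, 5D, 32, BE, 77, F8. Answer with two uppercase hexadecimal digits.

XOR the bytes together:
  start with 0x96
  0x96 ⊕ 0xE2 = 0x74
  0x74 ⊕ 0x9E = 0xEA
  0xEA ⊕ 0x5D = 0xB7
  0xB7 ⊕ 0x32 = 0x85
  0x85 ⊕ 0xBE = 0x3B
  0x3B ⊕ 0x77 = 0x4C
  0x4C ⊕ 0xF8 = 0xB4

B4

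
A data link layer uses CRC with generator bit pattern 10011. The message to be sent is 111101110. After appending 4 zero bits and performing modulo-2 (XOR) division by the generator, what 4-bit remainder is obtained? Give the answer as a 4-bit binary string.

1101

Append 4 zeros: 1111011100000. Divide by 10011 (XOR where the leading bit is 1):
  pos 0: 11110 XOR 10011 = 01101
  pos 1: 11011 XOR 10011 = 01000
  pos 2: 10001 XOR 10011 = 00010
  pos 5: 10100 XOR 10011 = 00111
  pos 7: 11100 XOR 10011 = 01111
  pos 8: 11110 XOR 10011 = 01101
Remainder (last 4 bits) = 1101. This is the CRC / FCS.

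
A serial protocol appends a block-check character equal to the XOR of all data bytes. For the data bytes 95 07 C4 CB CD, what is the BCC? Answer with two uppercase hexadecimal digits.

50

XOR the bytes together:
  start with 0x95
  0x95 ⊕ 0x07 = 0x92
  0x92 ⊕ 0xC4 = 0x56
  0x56 ⊕ 0xCB = 0x9D
  0x9D ⊕ 0xCD = 0x50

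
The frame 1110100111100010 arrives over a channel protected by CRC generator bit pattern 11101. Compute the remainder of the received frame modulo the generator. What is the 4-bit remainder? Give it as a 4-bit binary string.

Modulo-2 division of 1110100111100010 by 11101:
  pos 0: 11101 XOR 11101 = 00000
  pos 7: 11110 XOR 11101 = 00011
  pos 10: 11001 XOR 11101 = 00100
Remainder = 1000 (nonzero — an error is detected).

1000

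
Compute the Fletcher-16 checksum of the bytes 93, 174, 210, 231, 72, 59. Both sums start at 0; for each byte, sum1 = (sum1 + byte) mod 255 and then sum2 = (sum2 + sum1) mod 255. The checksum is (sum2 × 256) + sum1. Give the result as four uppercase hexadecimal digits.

Running sums (mod 255):
  after byte 0 (93): sum1=93, sum2=93
  after byte 1 (174): sum1=12, sum2=105
  after byte 2 (210): sum1=222, sum2=72
  after byte 3 (231): sum1=198, sum2=15
  after byte 4 (72): sum1=15, sum2=30
  after byte 5 (59): sum1=74, sum2=104
Checksum = sum2·256 + sum1 = 104·256 + 74 = 26698 = 0x684A.

684A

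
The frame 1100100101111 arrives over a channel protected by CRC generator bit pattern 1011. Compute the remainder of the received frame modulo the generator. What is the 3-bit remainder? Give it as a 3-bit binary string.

Modulo-2 division of 1100100101111 by 1011:
  pos 0: 1100 XOR 1011 = 0111
  pos 1: 1111 XOR 1011 = 0100
  pos 2: 1000 XOR 1011 = 0011
  pos 4: 1101 XOR 1011 = 0110
  pos 5: 1100 XOR 1011 = 0111
  pos 6: 1111 XOR 1011 = 0100
  pos 7: 1001 XOR 1011 = 0010
  pos 9: 1011 XOR 1011 = 0000
Remainder = 000 (zero — the frame passes the CRC check).

000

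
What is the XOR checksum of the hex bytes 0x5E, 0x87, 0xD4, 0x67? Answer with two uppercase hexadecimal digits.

XOR the bytes together:
  start with 0x5E
  0x5E ⊕ 0x87 = 0xD9
  0xD9 ⊕ 0xD4 = 0x0D
  0x0D ⊕ 0x67 = 0x6A

6A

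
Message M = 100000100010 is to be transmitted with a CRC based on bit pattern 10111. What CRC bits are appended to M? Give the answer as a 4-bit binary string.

Append 4 zeros: 1000001000100000. Divide by 10111 (XOR where the leading bit is 1):
  pos 0: 10000 XOR 10111 = 00111
  pos 2: 11101 XOR 10111 = 01010
  pos 3: 10100 XOR 10111 = 00011
  pos 6: 11001 XOR 10111 = 01110
  pos 7: 11100 XOR 10111 = 01011
  pos 8: 10110 XOR 10111 = 00001
Remainder (last 4 bits) = 1000. This is the CRC / FCS.

1000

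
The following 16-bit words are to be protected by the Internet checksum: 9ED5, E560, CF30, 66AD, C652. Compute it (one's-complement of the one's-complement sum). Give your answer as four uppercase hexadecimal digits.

7F98

One's-complement addition (fold any carry out of bit 15 back into bit 0):
  0x9ED5 + 0xE560 = 0x18435 → wrap carry → 0x8436
  0x8436 + 0xCF30 = 0x15366 → wrap carry → 0x5367
  0x5367 + 0x66AD = 0x0BA14
  0xBA14 + 0xC652 = 0x18066 → wrap carry → 0x8067
One's-complement sum = 0x8067.
Checksum = ~0x8067 & 0xFFFF = 0x7F98.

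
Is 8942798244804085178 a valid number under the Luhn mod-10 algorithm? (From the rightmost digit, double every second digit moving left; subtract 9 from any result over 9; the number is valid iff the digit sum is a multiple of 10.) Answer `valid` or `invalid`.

From the right, keep odd positions and double even positions (subtract 9 from any doubled value over 9):
  doubled (positions 2,4,...): 5 1 0 0 8 4 9 4 9 → sum 40
  kept (positions 1,3,...): 8 1 8 4 8 4 8 7 4 8 → sum 60
Total = 100.
100 mod 10 = 0, so the number is valid.

valid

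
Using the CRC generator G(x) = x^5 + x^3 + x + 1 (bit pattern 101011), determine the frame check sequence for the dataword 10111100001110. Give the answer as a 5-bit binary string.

Append 5 zeros: 1011110000111000000. Divide by 101011 (XOR where the leading bit is 1):
  pos 0: 101111 XOR 101011 = 000100
  pos 3: 100000 XOR 101011 = 001011
  pos 5: 101101 XOR 101011 = 000110
  pos 8: 110110 XOR 101011 = 011101
  pos 9: 111010 XOR 101011 = 010001
  pos 10: 100010 XOR 101011 = 001001
  pos 12: 100100 XOR 101011 = 001111
Remainder (last 5 bits) = 11110. This is the CRC / FCS.

11110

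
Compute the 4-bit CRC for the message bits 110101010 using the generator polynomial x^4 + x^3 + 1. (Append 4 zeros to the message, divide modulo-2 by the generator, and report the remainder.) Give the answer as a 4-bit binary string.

0111

Append 4 zeros: 1101010100000. Divide by 11001 (XOR where the leading bit is 1):
  pos 0: 11010 XOR 11001 = 00011
  pos 3: 11101 XOR 11001 = 00100
  pos 5: 10000 XOR 11001 = 01001
  pos 6: 10010 XOR 11001 = 01011
  pos 7: 10110 XOR 11001 = 01111
  pos 8: 11110 XOR 11001 = 00111
Remainder (last 4 bits) = 0111. This is the CRC / FCS.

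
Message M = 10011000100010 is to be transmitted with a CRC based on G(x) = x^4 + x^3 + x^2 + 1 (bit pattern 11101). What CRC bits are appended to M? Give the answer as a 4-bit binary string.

0100

Append 4 zeros: 100110001000100000. Divide by 11101 (XOR where the leading bit is 1):
  pos 0: 10011 XOR 11101 = 01110
  pos 1: 11100 XOR 11101 = 00001
  pos 5: 10010 XOR 11101 = 01111
  pos 6: 11110 XOR 11101 = 00011
  pos 9: 11010 XOR 11101 = 00111
  pos 11: 11100 XOR 11101 = 00001
Remainder (last 4 bits) = 0100. This is the CRC / FCS.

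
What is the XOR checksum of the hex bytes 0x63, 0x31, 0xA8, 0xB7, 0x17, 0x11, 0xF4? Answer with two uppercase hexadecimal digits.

XOR the bytes together:
  start with 0x63
  0x63 ⊕ 0x31 = 0x52
  0x52 ⊕ 0xA8 = 0xFA
  0xFA ⊕ 0xB7 = 0x4D
  0x4D ⊕ 0x17 = 0x5A
  0x5A ⊕ 0x11 = 0x4B
  0x4B ⊕ 0xF4 = 0xBF

BF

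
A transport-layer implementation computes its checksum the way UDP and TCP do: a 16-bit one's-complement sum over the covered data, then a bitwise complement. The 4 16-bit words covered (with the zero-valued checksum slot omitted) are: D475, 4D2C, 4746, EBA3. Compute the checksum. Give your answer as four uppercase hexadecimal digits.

One's-complement addition (fold any carry out of bit 15 back into bit 0):
  0xD475 + 0x4D2C = 0x121A1 → wrap carry → 0x21A2
  0x21A2 + 0x4746 = 0x068E8
  0x68E8 + 0xEBA3 = 0x1548B → wrap carry → 0x548C
One's-complement sum = 0x548C.
Checksum = ~0x548C & 0xFFFF = 0xAB73.

AB73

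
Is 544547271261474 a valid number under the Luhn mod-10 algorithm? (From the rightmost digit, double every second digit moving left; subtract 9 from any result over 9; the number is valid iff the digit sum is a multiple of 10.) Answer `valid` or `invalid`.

From the right, keep odd positions and double even positions (subtract 9 from any doubled value over 9):
  doubled (positions 2,4,...): 5 2 4 5 5 1 8 → sum 30
  kept (positions 1,3,...): 4 4 6 1 2 4 4 5 → sum 30
Total = 60.
60 mod 10 = 0, so the number is valid.

valid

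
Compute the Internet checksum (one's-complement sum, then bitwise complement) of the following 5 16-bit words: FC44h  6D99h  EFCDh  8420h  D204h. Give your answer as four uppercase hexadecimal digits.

One's-complement addition (fold any carry out of bit 15 back into bit 0):
  0xFC44 + 0x6D99 = 0x169DD → wrap carry → 0x69DE
  0x69DE + 0xEFCD = 0x159AB → wrap carry → 0x59AC
  0x59AC + 0x8420 = 0x0DDCC
  0xDDCC + 0xD204 = 0x1AFD0 → wrap carry → 0xAFD1
One's-complement sum = 0xAFD1.
Checksum = ~0xAFD1 & 0xFFFF = 0x502E.

502E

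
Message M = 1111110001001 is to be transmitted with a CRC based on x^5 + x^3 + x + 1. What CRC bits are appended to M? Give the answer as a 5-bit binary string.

10010

Append 5 zeros: 111111000100100000. Divide by 101011 (XOR where the leading bit is 1):
  pos 0: 111111 XOR 101011 = 010100
  pos 1: 101000 XOR 101011 = 000011
  pos 5: 110010 XOR 101011 = 011001
  pos 6: 110010 XOR 101011 = 011001
  pos 7: 110011 XOR 101011 = 011000
  pos 8: 110000 XOR 101011 = 011011
  pos 9: 110110 XOR 101011 = 011101
  pos 10: 111010 XOR 101011 = 010001
  pos 11: 100010 XOR 101011 = 001001
Remainder (last 5 bits) = 10010. This is the CRC / FCS.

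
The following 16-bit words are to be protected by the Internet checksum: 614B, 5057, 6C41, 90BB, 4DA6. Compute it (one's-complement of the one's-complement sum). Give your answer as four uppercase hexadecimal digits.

03BA

One's-complement addition (fold any carry out of bit 15 back into bit 0):
  0x614B + 0x5057 = 0x0B1A2
  0xB1A2 + 0x6C41 = 0x11DE3 → wrap carry → 0x1DE4
  0x1DE4 + 0x90BB = 0x0AE9F
  0xAE9F + 0x4DA6 = 0x0FC45
One's-complement sum = 0xFC45.
Checksum = ~0xFC45 & 0xFFFF = 0x03BA.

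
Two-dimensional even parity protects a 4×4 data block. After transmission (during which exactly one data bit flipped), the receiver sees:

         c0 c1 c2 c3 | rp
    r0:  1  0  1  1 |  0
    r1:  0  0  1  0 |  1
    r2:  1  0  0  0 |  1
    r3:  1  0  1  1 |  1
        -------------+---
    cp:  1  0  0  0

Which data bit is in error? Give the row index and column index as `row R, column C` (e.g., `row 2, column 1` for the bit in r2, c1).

row 0, column 2

Recompute each row's even parity and compare to rp:
  r0: data parity 1, sent rp 0 → mismatch
  r1: data parity 1, sent rp 1 → ok
  r2: data parity 1, sent rp 1 → ok
  r3: data parity 1, sent rp 1 → ok
Recompute each column's even parity and compare to cp:
  c0: data parity 1, sent cp 1 → ok
  c1: data parity 0, sent cp 0 → ok
  c2: data parity 1, sent cp 0 → mismatch
  c3: data parity 0, sent cp 0 → ok
Exactly one row (r0) and one column (c2) fail → the flipped bit is at their intersection.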